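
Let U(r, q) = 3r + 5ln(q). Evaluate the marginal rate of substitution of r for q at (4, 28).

MU_r = 3, MU_q = 5/q.
MRS = 3 ÷ (5/q).
At (4, 28): MRS = 16.8.
That is, one extra unit of r is worth 16.8 units of q at the margin.

MRS = 16.8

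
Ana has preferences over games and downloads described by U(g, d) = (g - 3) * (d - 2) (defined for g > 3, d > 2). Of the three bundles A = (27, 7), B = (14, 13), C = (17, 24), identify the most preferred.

Evaluate utility at each bundle:
U(A) = 120.
U(B) = 121.
U(C) = 308.
Highest utility is C, so C ≻ B ≻ A.

Bundle C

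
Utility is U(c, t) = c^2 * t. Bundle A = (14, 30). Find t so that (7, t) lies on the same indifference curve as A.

U(14, 30) = 5880.
Set U(7, t) = 5880 and solve.
With c = 7: 7^2 = 49, so t = 5880/49 = 120.
Check: U(7, 120) = 5880.

t = 120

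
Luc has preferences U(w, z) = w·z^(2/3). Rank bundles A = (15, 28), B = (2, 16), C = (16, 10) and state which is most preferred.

Bundle A

Evaluate utility at each bundle:
U(A) = 138.313.
U(B) = 12.699.
U(C) = 74.265.
Highest utility is A, so A ≻ C ≻ B.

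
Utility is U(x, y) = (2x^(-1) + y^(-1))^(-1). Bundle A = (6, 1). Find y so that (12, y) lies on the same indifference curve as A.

y = 6/7

U depends on (x, y) only through S = 2x^(-1) + y^(-1), so equal utility means equal S. At (6, 1): S = 4/3.
With x = 12: 2·12^(-1) = 1/6, so y^(-1) = 4/3 − 1/6 = 7/6.
Hence y = 1/(7/6) = 6/7.
Check: U(12, 6/7) = 0.75.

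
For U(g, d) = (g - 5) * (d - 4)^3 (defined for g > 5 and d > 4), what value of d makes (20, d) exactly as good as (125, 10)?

U(125, 10) = 25920.
Set U(20, d) = 25920 and solve.
With g = 20: (20 − 5) = 15, so (d − 4)^3 = 25920/15 = 1728.
Taking the cube root (with d > 4): d − 4 = 12, so d = 16.
Check: U(20, 16) = 25920.

d = 16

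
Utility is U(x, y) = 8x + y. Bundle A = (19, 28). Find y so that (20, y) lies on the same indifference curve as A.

y = 20

U(19, 28) = 180.
Set U(20, y) = 180 and solve.
8·20 + y = 180 ⇒ y = 20 ⇒ y = 20.
Check: U(20, 20) = 180.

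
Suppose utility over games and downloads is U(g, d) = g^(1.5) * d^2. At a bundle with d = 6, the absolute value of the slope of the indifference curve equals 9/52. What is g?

MU_g = 1.5·√g·d^2 and MU_d = 2·g^(1.5)·d.
MRS = MU_g/MU_d = (0.75)·d/g.
Substitute d = 6: MRS = 4.5/g. Setting 4.5/g = 9/52 gives g = 4.5/(9/52) = 26.

g = 26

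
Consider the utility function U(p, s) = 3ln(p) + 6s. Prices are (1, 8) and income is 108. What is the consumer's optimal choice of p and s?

p* = 4, s* = 13

MU_p = 3/p, MU_s = 6.
MRS = 3/p ÷ 6.
Tangency: set MRS = p_p/p_s = 1/8 = 0.125.
MRS depends only on p: 0.5/p = 0.125 ⇒ p* = 0.5/0.125 = 4.
From the budget, 8·s = 108 − 1·4 = 104, so s* = 13.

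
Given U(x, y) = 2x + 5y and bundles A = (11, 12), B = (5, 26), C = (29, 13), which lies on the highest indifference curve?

Bundle B

Evaluate utility at each bundle:
U(A) = 82.
U(B) = 140.
U(C) = 123.
Highest utility is B, so B ≻ C ≻ A.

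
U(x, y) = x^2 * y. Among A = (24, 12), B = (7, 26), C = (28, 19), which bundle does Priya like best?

Bundle C

Evaluate utility at each bundle:
U(A) = 6912.
U(B) = 1274.
U(C) = 14896.
Highest utility is C, so C ≻ A ≻ B.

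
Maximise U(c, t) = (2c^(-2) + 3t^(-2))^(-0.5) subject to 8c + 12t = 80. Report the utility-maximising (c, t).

For CES with ρ = -2, MRS = (2/3)·(t/c)^3.
Tangency: set MRS = p_c/p_t = 8/12 = 2/3.
So (t/c)^3 = 1; taking the cube root, t/c = 1, i.e. t = c.
Substitute into the budget 8·c + 12·t = 80: 20·c = 80, so c* = 4 and t* = 4.

c* = 4, t* = 4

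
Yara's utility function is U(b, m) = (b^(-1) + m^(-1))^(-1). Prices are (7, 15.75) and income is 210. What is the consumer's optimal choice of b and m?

b* = 12, m* = 8

For CES with ρ = -1, MRS = (m/b)^2.
Tangency: set MRS = p_b/p_m = 7/15.75 = 4/9.
So (m/b)^2 = 4/9; taking the square root, m/b = 2/3, i.e. m = (2/3)·b.
Substitute into the budget 7·b + 15.75·m = 210: 17.5·b = 210, so b* = 12 and m* = (2/3)·12 = 8.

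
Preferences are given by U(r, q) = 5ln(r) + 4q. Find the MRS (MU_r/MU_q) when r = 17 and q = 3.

MU_r = 5/r, MU_q = 4.
MRS = 5/r ÷ 4.
At (17, 3): MRS = 5/68.
The indifference curve has slope −5/68 at this bundle.

MRS = 5/68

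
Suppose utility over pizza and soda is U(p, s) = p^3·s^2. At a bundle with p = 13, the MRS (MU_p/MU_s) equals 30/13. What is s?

MU_p = 3·p^2·s^2 and MU_s = 2·p^3·s.
MRS = MU_p/MU_s = (3/2)·s/p.
Substitute p = 13: MRS = s/(26/3). Setting s/(26/3) = 30/13 gives s = (30/13)·(26/3) = 20.

s = 20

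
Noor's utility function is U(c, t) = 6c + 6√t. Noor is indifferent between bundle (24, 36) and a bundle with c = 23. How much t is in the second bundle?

U(24, 36) = 180.
Set U(23, t) = 180 and solve.
With c = 23: 6√t = 180 − 6·23 = 42, so √t = 7 and t = 49.
Check: U(23, 49) = 180.

t = 49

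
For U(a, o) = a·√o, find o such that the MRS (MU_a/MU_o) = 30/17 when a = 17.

o = 15

MU_a = √o and MU_o = 0.5·a·o^(-0.5).
MRS = MU_a/MU_o = (2)·o/a.
Substitute a = 17: MRS = o/8.5. Setting o/8.5 = 30/17 gives o = (30/17)·8.5 = 15.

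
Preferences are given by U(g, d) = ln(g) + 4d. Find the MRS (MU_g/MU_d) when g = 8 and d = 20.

MU_g = 1/g, MU_d = 4.
MRS = 1/g ÷ 4.
At (8, 20): MRS = 1/32.
The indifference curve has slope −1/32 at this bundle.

MRS = 1/32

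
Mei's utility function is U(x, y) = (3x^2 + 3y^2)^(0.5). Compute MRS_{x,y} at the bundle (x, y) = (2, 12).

MRS = 1/6

For CES with ρ = 2, MRS = (y/x)^(-1).
At (2, 12): MRS = 1/6.
That is, one extra unit of x is worth 1/6 units of y at the margin.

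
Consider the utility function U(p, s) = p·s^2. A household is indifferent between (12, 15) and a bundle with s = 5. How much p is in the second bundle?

p = 108

U(12, 15) = 2700.
Set U(p, 5) = 2700 and solve.
With s = 5: 5^2 = 25, so p = 2700/25 = 108.
Check: U(108, 5) = 2700.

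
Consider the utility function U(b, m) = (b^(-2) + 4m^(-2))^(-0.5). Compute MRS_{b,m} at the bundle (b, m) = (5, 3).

MRS = 27/500

For CES with ρ = -2, MRS = (1/4)·(m/b)^3.
At (5, 3): MRS = 27/500.
That is, one extra unit of b is worth 27/500 units of m at the margin.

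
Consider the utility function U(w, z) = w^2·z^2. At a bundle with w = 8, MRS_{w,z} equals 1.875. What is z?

MU_w = 2·w·z^2 and MU_z = 2·w^2·z.
MRS = MU_w/MU_z = z/w.
Substitute w = 8: MRS = z/8. Setting z/8 = 1.875 gives z = 1.875·8 = 15.

z = 15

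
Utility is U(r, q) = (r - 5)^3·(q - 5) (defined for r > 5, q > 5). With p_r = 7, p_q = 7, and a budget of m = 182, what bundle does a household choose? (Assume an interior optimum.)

r* = 17, q* = 9

MU_r = 3·(r−5)^2·(q−5), MU_q = (r−5)^3.
MRS = (3/1)·(q−5)/(r−5).
Tangency: set MRS = p_r/p_q = 7/7 = 1.
So (3/1)·(q − 5)/(r − 5) = 1, i.e. (q − 5) = (1/3)·(r − 5).
Rewrite the budget in excess-of-subsistence terms: 7·(r − 5) + 7·(q − 5) = 182 − 7·5 − 7·5 = 112.
Substituting, (28/3)·(r − 5) = 112, so r − 5 = 12 and r* = 17.
Then q − 5 = (1/3)·12 = 4, so q* = 9.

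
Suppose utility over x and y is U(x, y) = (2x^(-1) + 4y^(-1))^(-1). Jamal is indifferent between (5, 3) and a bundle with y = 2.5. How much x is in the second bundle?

x = 15

U depends on (x, y) only through S = 2x^(-1) + 4y^(-1), so equal utility means equal S. At (5, 3): S = 26/15.
With y = 2.5: 4·2.5^(-1) = 1.6, so 2x^(-1) = 26/15 − 1.6 = 2/15, i.e. x^(-1) = 1/15.
Hence x = 1/(1/15) = 15.
Check: U(15, 2.5) = 0.5769.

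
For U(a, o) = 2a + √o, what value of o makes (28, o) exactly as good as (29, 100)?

U(29, 100) = 68.
Set U(28, o) = 68 and solve.
With a = 28: √o = 68 − 2·28 = 12, so √o = 12 and o = 144.
Check: U(28, 144) = 68.

o = 144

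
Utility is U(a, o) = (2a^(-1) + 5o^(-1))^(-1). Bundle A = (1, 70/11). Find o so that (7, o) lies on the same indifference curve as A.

o = 2

U depends on (a, o) only through S = 2a^(-1) + 5o^(-1), so equal utility means equal S. At (1, 70/11): S = 39/14.
With a = 7: 2·7^(-1) = 2/7, so 5o^(-1) = 39/14 − 2/7 = 2.5, i.e. o^(-1) = 0.5.
Hence o = 1/0.5 = 2.
Check: U(7, 2) = 0.359.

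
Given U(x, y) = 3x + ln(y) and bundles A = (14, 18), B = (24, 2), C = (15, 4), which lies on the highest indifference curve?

Evaluate utility at each bundle:
U(A) = 44.890.
U(B) = 72.693.
U(C) = 46.386.
Highest utility is B, so B ≻ C ≻ A.

Bundle B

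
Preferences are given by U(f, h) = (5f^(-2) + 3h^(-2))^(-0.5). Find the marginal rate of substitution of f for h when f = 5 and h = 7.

For CES with ρ = -2, MRS = (5/3)·(h/f)^3.
At (5, 7): MRS = 343/75.
That is, one extra unit of f is worth 343/75 units of h at the margin.

MRS = 343/75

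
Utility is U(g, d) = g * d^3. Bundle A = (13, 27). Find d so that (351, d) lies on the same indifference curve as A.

U(13, 27) = 255879.
Set U(351, d) = 255879 and solve.
With g = 351: d^3 = 255879/351 = 729; taking the cube root, d = 9.
Check: U(351, 9) = 255879.

d = 9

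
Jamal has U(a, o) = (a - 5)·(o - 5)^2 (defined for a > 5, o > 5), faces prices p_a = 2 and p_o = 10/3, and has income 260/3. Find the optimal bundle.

MU_a = (o−5)^2, MU_o = 2·(a−5)·(o−5).
MRS = (1/2)·(o−5)/(a−5).
Tangency: set MRS = p_a/p_o = 2/(10/3) = 0.6.
So (1/2)·(o − 5)/(a − 5) = 0.6, i.e. (o − 5) = 1.2·(a − 5).
Rewrite the budget in excess-of-subsistence terms: 2·(a − 5) + (10/3)·(o − 5) = 260/3 − 2·5 − (10/3)·5 = 60.
Substituting, 6·(a − 5) = 60, so a − 5 = 10 and a* = 15.
Then o − 5 = 1.2·10 = 12, so o* = 17.

a* = 15, o* = 17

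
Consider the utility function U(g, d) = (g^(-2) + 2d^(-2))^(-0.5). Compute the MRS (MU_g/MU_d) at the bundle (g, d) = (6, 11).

MRS = 1331/432

For CES with ρ = -2, MRS = (1/2)·(d/g)^3.
At (6, 11): MRS = 1331/432.
The indifference curve has slope −1331/432 at this bundle.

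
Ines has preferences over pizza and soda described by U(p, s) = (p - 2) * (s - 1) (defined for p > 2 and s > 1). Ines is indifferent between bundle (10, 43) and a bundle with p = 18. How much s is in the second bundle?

U(10, 43) = 336.
Set U(18, s) = 336 and solve.
With p = 18: (18 − 2) = 16, so (s − 1) = 336/16 = 21.
So s = 1 + 21 = 22.
Check: U(18, 22) = 336.

s = 22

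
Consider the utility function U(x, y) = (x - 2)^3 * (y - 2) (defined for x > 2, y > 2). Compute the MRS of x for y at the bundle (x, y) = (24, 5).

MRS = 9/22

MU_x = 3·(x−2)^2·(y−2), MU_y = (x−2)^3.
MRS = (3/1)·(y−2)/(x−2).
At (24, 5): MRS = 9/22.
The indifference curve has slope −9/22 at this bundle.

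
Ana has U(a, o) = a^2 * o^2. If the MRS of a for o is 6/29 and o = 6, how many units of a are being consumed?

a = 29

MU_a = 2·a·o^2 and MU_o = 2·a^2·o.
MRS = MU_a/MU_o = o/a.
Substitute o = 6: MRS = 6/a. Setting 6/a = 6/29 gives a = 6/(6/29) = 29.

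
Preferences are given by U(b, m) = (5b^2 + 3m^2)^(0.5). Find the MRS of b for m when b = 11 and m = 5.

MRS = 11/3

For CES with ρ = 2, MRS = (5/3)·(m/b)^(-1).
At (11, 5): MRS = 11/3.
The indifference curve has slope −11/3 at this bundle.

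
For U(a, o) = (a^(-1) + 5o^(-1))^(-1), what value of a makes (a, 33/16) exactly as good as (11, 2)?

U depends on (a, o) only through S = a^(-1) + 5o^(-1), so equal utility means equal S. At (11, 2): S = 57/22.
With o = 33/16: 5·(33/16)^(-1) = 80/33, so a^(-1) = 57/22 − 80/33 = 1/6.
Hence a = 1/(1/6) = 6.
Check: U(6, 33/16) = 0.386.

a = 6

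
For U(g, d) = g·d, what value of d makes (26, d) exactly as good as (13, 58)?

d = 29

U(13, 58) = 754.
Set U(26, d) = 754 and solve.
With g = 26: d = 754/26 = 29.
Check: U(26, 29) = 754.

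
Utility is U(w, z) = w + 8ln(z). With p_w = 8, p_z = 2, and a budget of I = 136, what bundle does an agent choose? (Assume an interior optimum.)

w* = 9, z* = 32

MU_w = 1, MU_z = 8/z.
MRS = 1 ÷ (8/z).
Tangency: set MRS = p_w/p_z = 8/2 = 4.
MRS depends only on z: 0.125·z = 4 ⇒ z* = 4/0.125 = 32.
From the budget, 8·w = 136 − 2·32 = 72, so w* = 9.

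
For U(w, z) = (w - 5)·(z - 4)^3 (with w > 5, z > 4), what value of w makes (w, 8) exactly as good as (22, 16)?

U(22, 16) = 29376.
Set U(w, 8) = 29376 and solve.
With z = 8: (8 − 4)^3 = 64, so (w − 5) = 29376/64 = 459.
So w = 5 + 459 = 464.
Check: U(464, 8) = 29376.

w = 464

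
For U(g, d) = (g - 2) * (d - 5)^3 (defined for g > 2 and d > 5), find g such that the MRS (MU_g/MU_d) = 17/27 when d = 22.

g = 11

MU_g = (d−5)^3, MU_d = 3·(g−2)·(d−5)^2.
MRS = (1/3)·(d−5)/(g−2).
Substitute d = 22: MRS = (17/3)/(g − 2). Setting this equal to 17/27 gives g − 2 = (17/3)/(17/27) = 9, so g = 11.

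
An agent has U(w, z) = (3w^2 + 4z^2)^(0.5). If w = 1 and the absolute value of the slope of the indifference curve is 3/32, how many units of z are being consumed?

For CES with ρ = 2, MRS = (3/4)·(z/w)^(-1).
Setting (3/4)·(z/1)^(-1) = 3/32 gives (z/1)^(-1) = 0.125, so z/1 = 8 and z = 8.

z = 8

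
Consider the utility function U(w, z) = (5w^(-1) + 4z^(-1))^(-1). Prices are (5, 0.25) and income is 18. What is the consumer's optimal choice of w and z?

For CES with ρ = -1, MRS = (5/4)·(z/w)^2.
Tangency: set MRS = p_w/p_z = 5/0.25 = 20.
So (z/w)^2 = 16; taking the square root, z/w = 4, i.e. z = 4·w.
Substitute into the budget 5·w + 0.25·z = 18: 6·w = 18, so w* = 3 and z* = 4·3 = 12.

w* = 3, z* = 12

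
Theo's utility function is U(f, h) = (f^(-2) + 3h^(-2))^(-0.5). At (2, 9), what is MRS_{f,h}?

MRS = 30.375

For CES with ρ = -2, MRS = (1/3)·(h/f)^3.
At (2, 9): MRS = 30.375.
That is, one extra unit of f is worth 30.375 units of h at the margin.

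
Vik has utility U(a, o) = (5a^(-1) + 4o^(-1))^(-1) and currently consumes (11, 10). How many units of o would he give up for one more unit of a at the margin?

For CES with ρ = -1, MRS = (5/4)·(o/a)^2.
At (11, 10): MRS = 125/121.
The indifference curve has slope −125/121 at this bundle.

MRS = 125/121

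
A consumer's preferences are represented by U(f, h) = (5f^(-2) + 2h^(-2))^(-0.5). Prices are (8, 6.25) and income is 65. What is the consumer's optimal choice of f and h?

For CES with ρ = -2, MRS = (5/2)·(h/f)^3.
Tangency: set MRS = p_f/p_h = 8/6.25 = 32/25.
So (h/f)^3 = 64/125; taking the cube root, h/f = 0.8, i.e. h = 0.8·f.
Substitute into the budget 8·f + 6.25·h = 65: 13·f = 65, so f* = 5 and h* = 0.8·5 = 4.

f* = 5, h* = 4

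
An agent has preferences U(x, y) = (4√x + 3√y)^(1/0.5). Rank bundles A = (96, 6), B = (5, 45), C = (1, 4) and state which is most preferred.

Evaluate utility at each bundle:
U(A) = 2166.000.
U(B) = 845.000.
U(C) = 100.000.
Highest utility is A, so A ≻ B ≻ C.

Bundle A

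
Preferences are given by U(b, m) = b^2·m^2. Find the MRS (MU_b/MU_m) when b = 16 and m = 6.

MU_b = 2·b·m^2 and MU_m = 2·b^2·m.
MRS = MU_b/MU_m = m/b.
At (16, 6): MRS = 0.375.
The indifference curve has slope −0.375 at this bundle.

MRS = 0.375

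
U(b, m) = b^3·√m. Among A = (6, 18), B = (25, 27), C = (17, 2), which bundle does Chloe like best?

Bundle B

Evaluate utility at each bundle:
U(A) = 916.410.
U(B) = 81189.882.
U(C) = 6948.031.
Highest utility is B, so B ≻ C ≻ A.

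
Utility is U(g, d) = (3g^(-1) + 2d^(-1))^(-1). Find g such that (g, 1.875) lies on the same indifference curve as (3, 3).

U depends on (g, d) only through S = 3g^(-1) + 2d^(-1), so equal utility means equal S. At (3, 3): S = 5/3.
With d = 1.875: 2·1.875^(-1) = 16/15, so 3g^(-1) = 5/3 − 16/15 = 0.6, i.e. g^(-1) = 0.2.
Hence g = 1/0.2 = 5.
Check: U(5, 1.875) = 0.6.

g = 5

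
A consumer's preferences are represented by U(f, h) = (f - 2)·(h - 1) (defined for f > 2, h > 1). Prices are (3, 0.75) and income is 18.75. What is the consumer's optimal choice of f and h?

f* = 4, h* = 9

MU_f = (h−1), MU_h = (f−2).
MRS = (h−1)/(f−2).
Tangency: set MRS = p_f/p_h = 3/0.75 = 4.
So (h − 1)/(f − 2) = 4, i.e. (h − 1) = 4·(f − 2).
Rewrite the budget in excess-of-subsistence terms: 3·(f − 2) + 0.75·(h − 1) = 18.75 − 3·2 − 0.75·1 = 12.
Substituting, 6·(f − 2) = 12, so f − 2 = 2 and f* = 4.
Then h − 1 = 4·2 = 8, so h* = 9.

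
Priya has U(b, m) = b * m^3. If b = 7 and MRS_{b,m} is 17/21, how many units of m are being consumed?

MU_b = m^3 and MU_m = 3·b·m^2.
MRS = MU_b/MU_m = (1/3)·m/b.
Substitute b = 7: MRS = m/21. Setting m/21 = 17/21 gives m = (17/21)·21 = 17.

m = 17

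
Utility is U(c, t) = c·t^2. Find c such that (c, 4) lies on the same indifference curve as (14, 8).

U(14, 8) = 896.
Set U(c, 4) = 896 and solve.
With t = 4: 4^2 = 16, so c = 896/16 = 56.
Check: U(56, 4) = 896.

c = 56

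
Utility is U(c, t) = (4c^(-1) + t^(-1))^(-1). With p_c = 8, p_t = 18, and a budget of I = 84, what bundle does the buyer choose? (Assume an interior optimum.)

For CES with ρ = -1, MRS = (4/1)·(t/c)^2.
Tangency: set MRS = p_c/p_t = 8/18 = 4/9.
So (t/c)^2 = 1/9; taking the square root, t/c = 1/3, i.e. t = (1/3)·c.
Substitute into the budget 8·c + 18·t = 84: 14·c = 84, so c* = 6 and t* = (1/3)·6 = 2.

c* = 6, t* = 2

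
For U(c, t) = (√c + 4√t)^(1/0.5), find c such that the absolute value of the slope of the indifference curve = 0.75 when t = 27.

For CES with ρ = 0.5, MRS = (1/4)·√(t/c).
Setting (1/4)·√(27/c) = 0.75 gives √(27/c) = 3, so 27/c = 9 and c = 3.

c = 3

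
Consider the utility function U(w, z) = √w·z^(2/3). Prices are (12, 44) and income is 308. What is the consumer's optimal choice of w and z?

MU_w = 0.5·w^(-0.5)·z^(2/3) and MU_z = 2/3·√w·z^(-1/3).
MRS = MU_w/MU_z = (0.75)·z/w.
Tangency: set MRS = p_w/p_z = 12/44 = 3/11.
So (0.75)·z/w = 3/11, i.e. z = (4/11)·w.
Substitute into the budget 12·w + 44·z = 308: 28·w = 308, so w* = 11.
Then z* = (4/11)·11 = 4.

w* = 11, z* = 4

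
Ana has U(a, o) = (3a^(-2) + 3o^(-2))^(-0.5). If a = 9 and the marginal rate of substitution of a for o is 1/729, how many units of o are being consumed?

o = 1

For CES with ρ = -2, MRS = (o/a)^3.
Setting (o/9)^3 = 1/729 gives o/9 = 1/9 and o = 1.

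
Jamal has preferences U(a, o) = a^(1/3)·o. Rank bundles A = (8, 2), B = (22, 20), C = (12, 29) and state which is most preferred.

Bundle C

Evaluate utility at each bundle:
U(A) = 4.000.
U(B) = 56.041.
U(C) = 66.393.
Highest utility is C, so C ≻ B ≻ A.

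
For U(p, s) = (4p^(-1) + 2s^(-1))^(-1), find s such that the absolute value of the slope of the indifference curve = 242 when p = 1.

For CES with ρ = -1, MRS = (4/2)·(s/p)^2.
Setting (4/2)·(s/1)^2 = 242 gives (s/1)^2 = 121, so s/1 = 11 and s = 11.

s = 11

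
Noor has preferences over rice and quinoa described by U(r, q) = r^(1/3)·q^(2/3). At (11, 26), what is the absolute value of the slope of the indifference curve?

MU_r = 1/3·r^(-2/3)·q^(2/3) and MU_q = 2/3·r^(1/3)·q^(-1/3).
MRS = MU_r/MU_q = (0.5)·q/r.
At (11, 26): MRS = 13/11.
That is, one extra unit of r is worth 13/11 units of q at the margin.

MRS = 13/11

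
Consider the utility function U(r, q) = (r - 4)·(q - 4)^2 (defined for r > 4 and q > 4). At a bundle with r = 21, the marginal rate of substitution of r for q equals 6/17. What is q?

MU_r = (q−4)^2, MU_q = 2·(r−4)·(q−4).
MRS = (1/2)·(q−4)/(r−4).
Substitute r = 21: MRS = (q − 4)/34. Setting this equal to 6/17 gives q − 4 = (6/17)·34 = 12, so q = 16.

q = 16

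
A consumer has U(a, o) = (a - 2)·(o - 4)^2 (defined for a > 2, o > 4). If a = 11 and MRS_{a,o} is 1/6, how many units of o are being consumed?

o = 7

MU_a = (o−4)^2, MU_o = 2·(a−2)·(o−4).
MRS = (1/2)·(o−4)/(a−2).
Substitute a = 11: MRS = (o − 4)/18. Setting this equal to 1/6 gives o − 4 = (1/6)·18 = 3, so o = 7.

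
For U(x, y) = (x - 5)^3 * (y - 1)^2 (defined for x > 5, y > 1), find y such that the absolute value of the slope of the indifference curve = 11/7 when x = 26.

MU_x = 3·(x−5)^2·(y−1)^2, MU_y = 2·(x−5)^3·(y−1).
MRS = (3/2)·(y−1)/(x−5).
Substitute x = 26: MRS = (y − 1)/14. Setting this equal to 11/7 gives y − 1 = (11/7)·14 = 22, so y = 23.

y = 23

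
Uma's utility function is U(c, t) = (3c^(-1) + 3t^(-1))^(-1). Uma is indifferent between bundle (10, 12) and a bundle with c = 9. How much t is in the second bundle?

U depends on (c, t) only through S = 3c^(-1) + 3t^(-1), so equal utility means equal S. At (10, 12): S = 0.55.
With c = 9: 3·9^(-1) = 1/3, so 3t^(-1) = 0.55 − 1/3 = 13/60, i.e. t^(-1) = 13/180.
Hence t = 1/(13/180) = 180/13.
Check: U(9, 180/13) = 1.8182.

t = 180/13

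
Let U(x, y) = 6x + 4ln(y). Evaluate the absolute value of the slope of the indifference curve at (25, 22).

MU_x = 6, MU_y = 4/y.
MRS = 6 ÷ (4/y).
At (25, 22): MRS = 33.
The indifference curve has slope −33 at this bundle.

MRS = 33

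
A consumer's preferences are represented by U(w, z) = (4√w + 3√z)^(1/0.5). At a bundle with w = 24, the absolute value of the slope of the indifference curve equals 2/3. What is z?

For CES with ρ = 0.5, MRS = (4/3)·√(z/w).
Setting (4/3)·√(z/24) = 2/3 gives √(z/24) = 0.5, so z/24 = 0.25 and z = 6.

z = 6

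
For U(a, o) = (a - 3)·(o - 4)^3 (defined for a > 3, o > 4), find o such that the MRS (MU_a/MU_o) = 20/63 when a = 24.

o = 24

MU_a = (o−4)^3, MU_o = 3·(a−3)·(o−4)^2.
MRS = (1/3)·(o−4)/(a−3).
Substitute a = 24: MRS = (o − 4)/63. Setting this equal to 20/63 gives o − 4 = (20/63)·63 = 20, so o = 24.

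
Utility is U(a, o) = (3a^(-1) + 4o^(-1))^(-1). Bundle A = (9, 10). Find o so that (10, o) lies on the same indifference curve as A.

o = 120/13

U depends on (a, o) only through S = 3a^(-1) + 4o^(-1), so equal utility means equal S. At (9, 10): S = 11/15.
With a = 10: 3·10^(-1) = 0.3, so 4o^(-1) = 11/15 − 0.3 = 13/30, i.e. o^(-1) = 13/120.
Hence o = 1/(13/120) = 120/13.
Check: U(10, 120/13) = 1.3636.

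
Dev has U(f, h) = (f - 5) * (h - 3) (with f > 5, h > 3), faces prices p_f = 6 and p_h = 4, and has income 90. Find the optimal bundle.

f* = 9, h* = 9

MU_f = (h−3), MU_h = (f−5).
MRS = (h−3)/(f−5).
Tangency: set MRS = p_f/p_h = 6/4 = 1.5.
So (h − 3)/(f − 5) = 1.5, i.e. (h − 3) = 1.5·(f − 5).
Rewrite the budget in excess-of-subsistence terms: 6·(f − 5) + 4·(h − 3) = 90 − 6·5 − 4·3 = 48.
Substituting, 12·(f − 5) = 48, so f − 5 = 4 and f* = 9.
Then h − 3 = 1.5·4 = 6, so h* = 9.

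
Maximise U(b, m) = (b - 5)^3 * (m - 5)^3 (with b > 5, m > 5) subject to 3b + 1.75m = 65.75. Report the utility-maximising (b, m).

b* = 12, m* = 17

MU_b = 3·(b−5)^2·(m−5)^3, MU_m = 3·(b−5)^3·(m−5)^2.
MRS = (m−5)/(b−5).
Tangency: set MRS = p_b/p_m = 3/1.75 = 12/7.
So (m − 5)/(b − 5) = 12/7, i.e. (m − 5) = (12/7)·(b − 5).
Rewrite the budget in excess-of-subsistence terms: 3·(b − 5) + 1.75·(m − 5) = 65.75 − 3·5 − 1.75·5 = 42.
Substituting, 6·(b − 5) = 42, so b − 5 = 7 and b* = 12.
Then m − 5 = (12/7)·7 = 12, so m* = 17.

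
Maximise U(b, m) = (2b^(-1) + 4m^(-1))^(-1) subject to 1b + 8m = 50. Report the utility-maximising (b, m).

b* = 10, m* = 5

For CES with ρ = -1, MRS = (2/4)·(m/b)^2.
Tangency: set MRS = p_b/p_m = 1/8 = 0.125.
So (m/b)^2 = 0.25; taking the square root, m/b = 0.5, i.e. m = 0.5·b.
Substitute into the budget 1·b + 8·m = 50: 5·b = 50, so b* = 10 and m* = 0.5·10 = 5.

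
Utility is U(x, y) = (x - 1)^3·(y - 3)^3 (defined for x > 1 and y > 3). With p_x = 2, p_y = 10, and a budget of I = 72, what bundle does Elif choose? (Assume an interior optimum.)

x* = 11, y* = 5

MU_x = 3·(x−1)^2·(y−3)^3, MU_y = 3·(x−1)^3·(y−3)^2.
MRS = (y−3)/(x−1).
Tangency: set MRS = p_x/p_y = 2/10 = 0.2.
So (y − 3)/(x − 1) = 0.2, i.e. (y − 3) = 0.2·(x − 1).
Rewrite the budget in excess-of-subsistence terms: 2·(x − 1) + 10·(y − 3) = 72 − 2·1 − 10·3 = 40.
Substituting, 4·(x − 1) = 40, so x − 1 = 10 and x* = 11.
Then y − 3 = 0.2·10 = 2, so y* = 5.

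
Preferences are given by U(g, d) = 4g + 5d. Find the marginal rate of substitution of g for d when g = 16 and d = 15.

MU_g = 4, MU_d = 5, so MRS = 4/5 = 0.8 at every bundle.
At (16, 15): MRS = 0.8.
That is, one extra unit of g is worth 0.8 units of d at the margin.

MRS = 0.8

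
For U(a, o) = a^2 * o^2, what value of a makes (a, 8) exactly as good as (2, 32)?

a = 8

U(2, 32) = 4096.
Set U(a, 8) = 4096 and solve.
With o = 8: 8^2 = 64, so a^2 = 4096/64 = 64; taking the square root, a = 8.
Check: U(8, 8) = 4096.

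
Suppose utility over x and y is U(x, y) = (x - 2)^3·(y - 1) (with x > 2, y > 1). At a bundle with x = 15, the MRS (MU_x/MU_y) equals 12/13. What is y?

y = 5

MU_x = 3·(x−2)^2·(y−1), MU_y = (x−2)^3.
MRS = (3/1)·(y−1)/(x−2).
Substitute x = 15: MRS = (y − 1)/(13/3). Setting this equal to 12/13 gives y − 1 = (12/13)·(13/3) = 4, so y = 5.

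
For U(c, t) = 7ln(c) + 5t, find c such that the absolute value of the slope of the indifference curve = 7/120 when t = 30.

MU_c = 7/c, MU_t = 5.
MRS = 7/c ÷ 5.
MRS depends only on c: 1.4/c = 7/120 ⇒ c = 1.4/(7/120) = 24.

c = 24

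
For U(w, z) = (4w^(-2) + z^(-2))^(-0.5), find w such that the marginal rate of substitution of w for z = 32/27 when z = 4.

w = 6

For CES with ρ = -2, MRS = (4/1)·(z/w)^3.
Setting (4/1)·(4/w)^3 = 32/27 gives (4/w)^3 = 8/27, so 4/w = 2/3 and w = 6.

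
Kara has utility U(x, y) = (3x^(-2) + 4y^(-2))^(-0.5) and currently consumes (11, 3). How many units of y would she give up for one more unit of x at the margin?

MRS = 81/5324

For CES with ρ = -2, MRS = (3/4)·(y/x)^3.
At (11, 3): MRS = 81/5324.
So at (11, 3) the consumer would give up 81/5324 units of y for one more unit of x.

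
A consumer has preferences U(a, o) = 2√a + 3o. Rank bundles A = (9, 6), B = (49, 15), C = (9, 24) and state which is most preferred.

Evaluate utility at each bundle:
U(A) = 24.000.
U(B) = 59.000.
U(C) = 78.000.
Highest utility is C, so C ≻ B ≻ A.

Bundle C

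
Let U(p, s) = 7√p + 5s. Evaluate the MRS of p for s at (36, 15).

MU_p = 7/(2√p), MU_s = 5.
MRS = 7/(2√p) ÷ 5.
At (36, 15): MRS = 7/60.
That is, one extra unit of p is worth 7/60 units of s at the margin.

MRS = 7/60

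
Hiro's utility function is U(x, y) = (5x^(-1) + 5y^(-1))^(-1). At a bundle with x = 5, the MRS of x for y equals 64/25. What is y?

For CES with ρ = -1, MRS = (y/x)^2.
Setting (y/5)^2 = 64/25 gives y/5 = 1.6 and y = 8.

y = 8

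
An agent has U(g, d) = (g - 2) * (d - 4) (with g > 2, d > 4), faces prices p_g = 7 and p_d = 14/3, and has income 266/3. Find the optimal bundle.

g* = 6, d* = 10

MU_g = (d−4), MU_d = (g−2).
MRS = (d−4)/(g−2).
Tangency: set MRS = p_g/p_d = 7/(14/3) = 1.5.
So (d − 4)/(g − 2) = 1.5, i.e. (d − 4) = 1.5·(g − 2).
Rewrite the budget in excess-of-subsistence terms: 7·(g − 2) + (14/3)·(d − 4) = 266/3 − 7·2 − (14/3)·4 = 56.
Substituting, 14·(g − 2) = 56, so g − 2 = 4 and g* = 6.
Then d − 4 = 1.5·4 = 6, so d* = 10.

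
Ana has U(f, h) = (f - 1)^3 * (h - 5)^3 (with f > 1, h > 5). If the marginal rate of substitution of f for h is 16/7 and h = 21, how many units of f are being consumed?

MU_f = 3·(f−1)^2·(h−5)^3, MU_h = 3·(f−1)^3·(h−5)^2.
MRS = (h−5)/(f−1).
Substitute h = 21: MRS = 16/(f − 1). Setting this equal to 16/7 gives f − 1 = 16/(16/7) = 7, so f = 8.

f = 8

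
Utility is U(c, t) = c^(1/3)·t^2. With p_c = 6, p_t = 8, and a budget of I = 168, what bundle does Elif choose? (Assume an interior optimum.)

c* = 4, t* = 18

MU_c = 1/3·c^(-2/3)·t^2 and MU_t = 2·c^(1/3)·t.
MRS = MU_c/MU_t = (1/6)·t/c.
Tangency: set MRS = p_c/p_t = 6/8 = 0.75.
So (1/6)·t/c = 0.75, i.e. t = 4.5·c.
Substitute into the budget 6·c + 8·t = 168: 42·c = 168, so c* = 4.
Then t* = 4.5·4 = 18.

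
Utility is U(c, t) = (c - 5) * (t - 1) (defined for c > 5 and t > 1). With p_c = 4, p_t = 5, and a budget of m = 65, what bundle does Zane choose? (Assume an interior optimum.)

c* = 10, t* = 5

MU_c = (t−1), MU_t = (c−5).
MRS = (t−1)/(c−5).
Tangency: set MRS = p_c/p_t = 4/5 = 0.8.
So (t − 1)/(c − 5) = 0.8, i.e. (t − 1) = 0.8·(c − 5).
Rewrite the budget in excess-of-subsistence terms: 4·(c − 5) + 5·(t − 1) = 65 − 4·5 − 5·1 = 40.
Substituting, 8·(c − 5) = 40, so c − 5 = 5 and c* = 10.
Then t − 1 = 0.8·5 = 4, so t* = 5.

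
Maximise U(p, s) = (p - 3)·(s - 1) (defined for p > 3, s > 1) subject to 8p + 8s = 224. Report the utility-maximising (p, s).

MU_p = (s−1), MU_s = (p−3).
MRS = (s−1)/(p−3).
Tangency: set MRS = p_p/p_s = 8/8 = 1.
So (s − 1)/(p − 3) = 1, i.e. (s − 1) = (p − 3).
Rewrite the budget in excess-of-subsistence terms: 8·(p − 3) + 8·(s − 1) = 224 − 8·3 − 8·1 = 192.
Substituting, 16·(p − 3) = 192, so p − 3 = 12 and p* = 15.
Then s − 1 = 12, so s* = 13.

p* = 15, s* = 13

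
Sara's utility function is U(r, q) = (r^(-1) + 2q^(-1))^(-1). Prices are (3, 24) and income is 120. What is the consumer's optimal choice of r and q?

r* = 8, q* = 4

For CES with ρ = -1, MRS = (1/2)·(q/r)^2.
Tangency: set MRS = p_r/p_q = 3/24 = 0.125.
So (q/r)^2 = 0.25; taking the square root, q/r = 0.5, i.e. q = 0.5·r.
Substitute into the budget 3·r + 24·q = 120: 15·r = 120, so r* = 8 and q* = 0.5·8 = 4.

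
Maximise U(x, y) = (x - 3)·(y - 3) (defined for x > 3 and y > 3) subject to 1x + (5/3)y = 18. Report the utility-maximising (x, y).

x* = 8, y* = 6

MU_x = (y−3), MU_y = (x−3).
MRS = (y−3)/(x−3).
Tangency: set MRS = p_x/p_y = 1/(5/3) = 0.6.
So (y − 3)/(x − 3) = 0.6, i.e. (y − 3) = 0.6·(x − 3).
Rewrite the budget in excess-of-subsistence terms: 1·(x − 3) + (5/3)·(y − 3) = 18 − 1·3 − (5/3)·3 = 10.
Substituting, 2·(x − 3) = 10, so x − 3 = 5 and x* = 8.
Then y − 3 = 0.6·5 = 3, so y* = 6.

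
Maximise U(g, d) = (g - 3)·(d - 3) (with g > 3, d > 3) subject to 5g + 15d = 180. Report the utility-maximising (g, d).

g* = 15, d* = 7

MU_g = (d−3), MU_d = (g−3).
MRS = (d−3)/(g−3).
Tangency: set MRS = p_g/p_d = 5/15 = 1/3.
So (d − 3)/(g − 3) = 1/3, i.e. (d − 3) = (1/3)·(g − 3).
Rewrite the budget in excess-of-subsistence terms: 5·(g − 3) + 15·(d − 3) = 180 − 5·3 − 15·3 = 120.
Substituting, 10·(g − 3) = 120, so g − 3 = 12 and g* = 15.
Then d − 3 = (1/3)·12 = 4, so d* = 7.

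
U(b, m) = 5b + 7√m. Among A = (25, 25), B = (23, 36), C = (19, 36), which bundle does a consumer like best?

Evaluate utility at each bundle:
U(A) = 160.000.
U(B) = 157.000.
U(C) = 137.000.
Highest utility is A, so A ≻ B ≻ C.

Bundle A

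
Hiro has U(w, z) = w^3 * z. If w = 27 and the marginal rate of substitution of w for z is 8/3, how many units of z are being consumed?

MU_w = 3·w^2·z and MU_z = w^3.
MRS = MU_w/MU_z = (3/1)·z/w.
Substitute w = 27: MRS = z/9. Setting z/9 = 8/3 gives z = (8/3)·9 = 24.

z = 24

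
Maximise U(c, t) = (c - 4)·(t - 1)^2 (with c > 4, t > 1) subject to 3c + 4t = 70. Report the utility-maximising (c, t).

c* = 10, t* = 10

MU_c = (t−1)^2, MU_t = 2·(c−4)·(t−1).
MRS = (1/2)·(t−1)/(c−4).
Tangency: set MRS = p_c/p_t = 3/4 = 0.75.
So (1/2)·(t − 1)/(c − 4) = 0.75, i.e. (t − 1) = 1.5·(c − 4).
Rewrite the budget in excess-of-subsistence terms: 3·(c − 4) + 4·(t − 1) = 70 − 3·4 − 4·1 = 54.
Substituting, 9·(c − 4) = 54, so c − 4 = 6 and c* = 10.
Then t − 1 = 1.5·6 = 9, so t* = 10.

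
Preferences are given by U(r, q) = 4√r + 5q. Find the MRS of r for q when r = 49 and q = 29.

MRS = 2/35

MU_r = 4/(2√r), MU_q = 5.
MRS = 4/(2√r) ÷ 5.
At (49, 29): MRS = 2/35.
That is, one extra unit of r is worth 2/35 units of q at the margin.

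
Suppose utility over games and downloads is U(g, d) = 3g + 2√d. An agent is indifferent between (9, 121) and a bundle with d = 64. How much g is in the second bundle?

U(9, 121) = 49.
Set U(g, 64) = 49 and solve.
With d = 64: √64 = 8, so 3g = 49 − 2·8 = 33 and g = 11.
Check: U(11, 64) = 49.

g = 11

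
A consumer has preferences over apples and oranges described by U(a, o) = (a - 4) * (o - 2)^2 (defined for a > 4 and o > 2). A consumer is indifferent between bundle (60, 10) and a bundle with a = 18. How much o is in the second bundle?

U(60, 10) = 3584.
Set U(18, o) = 3584 and solve.
With a = 18: (18 − 4) = 14, so (o − 2)^2 = 3584/14 = 256.
Taking the square root (with o > 2): o − 2 = 16, so o = 18.
Check: U(18, 18) = 3584.

o = 18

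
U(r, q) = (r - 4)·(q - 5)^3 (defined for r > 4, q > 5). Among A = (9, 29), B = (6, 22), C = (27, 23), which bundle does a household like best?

Bundle C

Evaluate utility at each bundle:
U(A) = 69120.
U(B) = 9826.
U(C) = 134136.
Highest utility is C, so C ≻ A ≻ B.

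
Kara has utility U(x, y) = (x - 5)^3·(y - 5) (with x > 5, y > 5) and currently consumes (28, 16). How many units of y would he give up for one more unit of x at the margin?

MRS = 33/23

MU_x = 3·(x−5)^2·(y−5), MU_y = (x−5)^3.
MRS = (3/1)·(y−5)/(x−5).
At (28, 16): MRS = 33/23.
The indifference curve has slope −33/23 at this bundle.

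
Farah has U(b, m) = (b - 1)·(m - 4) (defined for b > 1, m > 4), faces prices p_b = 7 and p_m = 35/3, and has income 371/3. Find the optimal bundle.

b* = 6, m* = 7

MU_b = (m−4), MU_m = (b−1).
MRS = (m−4)/(b−1).
Tangency: set MRS = p_b/p_m = 7/(35/3) = 0.6.
So (m − 4)/(b − 1) = 0.6, i.e. (m − 4) = 0.6·(b − 1).
Rewrite the budget in excess-of-subsistence terms: 7·(b − 1) + (35/3)·(m − 4) = 371/3 − 7·1 − (35/3)·4 = 70.
Substituting, 14·(b − 1) = 70, so b − 1 = 5 and b* = 6.
Then m − 4 = 0.6·5 = 3, so m* = 7.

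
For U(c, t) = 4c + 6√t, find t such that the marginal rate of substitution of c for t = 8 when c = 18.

t = 36

MU_c = 4, MU_t = 6/(2√t).
MRS = 4 ÷ (6/(2√t)).
MRS depends only on t: (4/3)·√t = 8 ⇒ √t = 8/(4/3) = 6 ⇒ t = 36.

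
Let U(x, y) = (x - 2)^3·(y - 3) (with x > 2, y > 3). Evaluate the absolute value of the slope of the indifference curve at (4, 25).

MU_x = 3·(x−2)^2·(y−3), MU_y = (x−2)^3.
MRS = (3/1)·(y−3)/(x−2).
At (4, 25): MRS = 33.
That is, one extra unit of x is worth 33 units of y at the margin.

MRS = 33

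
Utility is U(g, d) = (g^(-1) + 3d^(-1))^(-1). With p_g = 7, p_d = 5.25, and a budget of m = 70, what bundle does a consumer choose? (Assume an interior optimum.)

g* = 4, d* = 8

For CES with ρ = -1, MRS = (1/3)·(d/g)^2.
Tangency: set MRS = p_g/p_d = 7/5.25 = 4/3.
So (d/g)^2 = 4; taking the square root, d/g = 2, i.e. d = 2·g.
Substitute into the budget 7·g + 5.25·d = 70: 17.5·g = 70, so g* = 4 and d* = 2·4 = 8.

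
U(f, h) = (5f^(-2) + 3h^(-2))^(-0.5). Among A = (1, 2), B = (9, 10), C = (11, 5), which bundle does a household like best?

Evaluate utility at each bundle:
U(A) = 0.417.
U(B) = 3.302.
U(C) = 2.490.
Highest utility is B, so B ≻ C ≻ A.

Bundle B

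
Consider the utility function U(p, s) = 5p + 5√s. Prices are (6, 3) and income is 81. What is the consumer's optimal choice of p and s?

p* = 13, s* = 1

MU_p = 5, MU_s = 5/(2√s).
MRS = 5 ÷ (5/(2√s)).
Tangency: set MRS = p_p/p_s = 6/3 = 2.
MRS depends only on s: 2·√s = 2 ⇒ √s = 2/2 = 1 ⇒ s* = 1.
From the budget, 6·p = 81 − 3·1 = 78, so p* = 13.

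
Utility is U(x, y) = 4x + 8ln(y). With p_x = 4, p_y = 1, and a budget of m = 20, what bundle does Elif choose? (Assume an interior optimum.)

MU_x = 4, MU_y = 8/y.
MRS = 4 ÷ (8/y).
Tangency: set MRS = p_x/p_y = 4/1 = 4.
MRS depends only on y: 0.5·y = 4 ⇒ y* = 4/0.5 = 8.
From the budget, 4·x = 20 − 1·8 = 12, so x* = 3.

x* = 3, y* = 8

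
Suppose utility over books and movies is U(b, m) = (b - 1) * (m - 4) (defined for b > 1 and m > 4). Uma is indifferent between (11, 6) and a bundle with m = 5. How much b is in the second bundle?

U(11, 6) = 20.
Set U(b, 5) = 20 and solve.
With m = 5: (5 − 4) = 1, so (b − 1) = 20/1 = 20.
So b = 1 + 20 = 21.
Check: U(21, 5) = 20.

b = 21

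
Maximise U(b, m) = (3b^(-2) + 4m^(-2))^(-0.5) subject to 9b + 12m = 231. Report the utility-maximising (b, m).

For CES with ρ = -2, MRS = (3/4)·(m/b)^3.
Tangency: set MRS = p_b/p_m = 9/12 = 0.75.
So (m/b)^3 = 1; taking the cube root, m/b = 1, i.e. m = b.
Substitute into the budget 9·b + 12·m = 231: 21·b = 231, so b* = 11 and m* = 11.

b* = 11, m* = 11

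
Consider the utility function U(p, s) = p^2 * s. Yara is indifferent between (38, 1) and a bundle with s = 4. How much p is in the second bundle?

p = 19

U(38, 1) = 1444.
Set U(p, 4) = 1444 and solve.
With s = 4: p^2 = 1444/4 = 361; taking the square root, p = 19.
Check: U(19, 4) = 1444.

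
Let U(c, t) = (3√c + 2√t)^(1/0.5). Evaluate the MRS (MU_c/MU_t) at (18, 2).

MRS = 0.5

For CES with ρ = 0.5, MRS = (3/2)·√(t/c).
At (18, 2): MRS = 0.5.
So at (18, 2) the consumer would give up 0.5 units of t for one more unit of c.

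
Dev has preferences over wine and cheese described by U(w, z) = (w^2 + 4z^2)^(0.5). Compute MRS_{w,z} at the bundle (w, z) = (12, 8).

MRS = 0.375

For CES with ρ = 2, MRS = (1/4)·(z/w)^(-1).
At (12, 8): MRS = 0.375.
That is, one extra unit of w is worth 0.375 units of z at the margin.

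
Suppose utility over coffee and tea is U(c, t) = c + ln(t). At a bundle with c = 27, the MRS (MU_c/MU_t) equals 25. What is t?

MU_c = 1, MU_t = 1/t.
MRS = 1 ÷ (1/t).
MRS depends only on t: t = 25 ⇒ t = 25.

t = 25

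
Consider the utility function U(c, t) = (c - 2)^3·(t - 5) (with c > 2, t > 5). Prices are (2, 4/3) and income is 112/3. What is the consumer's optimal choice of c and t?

MU_c = 3·(c−2)^2·(t−5), MU_t = (c−2)^3.
MRS = (3/1)·(t−5)/(c−2).
Tangency: set MRS = p_c/p_t = 2/(4/3) = 1.5.
So (3/1)·(t − 5)/(c − 2) = 1.5, i.e. (t − 5) = 0.5·(c − 2).
Rewrite the budget in excess-of-subsistence terms: 2·(c − 2) + (4/3)·(t − 5) = 112/3 − 2·2 − (4/3)·5 = 80/3.
Substituting, (8/3)·(c − 2) = 80/3, so c − 2 = 10 and c* = 12.
Then t − 5 = 0.5·10 = 5, so t* = 10.

c* = 12, t* = 10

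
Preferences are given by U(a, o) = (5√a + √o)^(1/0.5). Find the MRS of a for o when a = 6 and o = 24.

For CES with ρ = 0.5, MRS = (5/1)·√(o/a).
At (6, 24): MRS = 10.
So at (6, 24) the consumer would give up 10 units of o for one more unit of a.

MRS = 10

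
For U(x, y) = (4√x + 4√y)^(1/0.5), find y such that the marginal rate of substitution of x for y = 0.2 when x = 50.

y = 2

For CES with ρ = 0.5, MRS = √(y/x).
Setting √(y/50) = 0.2 gives y/50 = 1/25 and y = 2.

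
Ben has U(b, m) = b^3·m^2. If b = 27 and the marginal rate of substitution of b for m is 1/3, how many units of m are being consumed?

MU_b = 3·b^2·m^2 and MU_m = 2·b^3·m.
MRS = MU_b/MU_m = (3/2)·m/b.
Substitute b = 27: MRS = m/18. Setting m/18 = 1/3 gives m = (1/3)·18 = 6.

m = 6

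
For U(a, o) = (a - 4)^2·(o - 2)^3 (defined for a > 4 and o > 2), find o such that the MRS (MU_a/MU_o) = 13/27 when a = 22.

MU_a = 2·(a−4)·(o−2)^3, MU_o = 3·(a−4)^2·(o−2)^2.
MRS = (2/3)·(o−2)/(a−4).
Substitute a = 22: MRS = (o − 2)/27. Setting this equal to 13/27 gives o − 2 = (13/27)·27 = 13, so o = 15.

o = 15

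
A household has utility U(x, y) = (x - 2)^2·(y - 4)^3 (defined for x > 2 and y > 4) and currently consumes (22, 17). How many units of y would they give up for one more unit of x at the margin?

MU_x = 2·(x−2)·(y−4)^3, MU_y = 3·(x−2)^2·(y−4)^2.
MRS = (2/3)·(y−4)/(x−2).
At (22, 17): MRS = 13/30.
That is, one extra unit of x is worth 13/30 units of y at the margin.

MRS = 13/30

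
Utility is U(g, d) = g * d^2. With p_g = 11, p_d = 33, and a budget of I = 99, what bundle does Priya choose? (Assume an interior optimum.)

MU_g = d^2 and MU_d = 2·g·d.
MRS = MU_g/MU_d = (1/2)·d/g.
Tangency: set MRS = p_g/p_d = 11/33 = 1/3.
So (1/2)·d/g = 1/3, i.e. d = (2/3)·g.
Substitute into the budget 11·g + 33·d = 99: 33·g = 99, so g* = 3.
Then d* = (2/3)·3 = 2.

g* = 3, d* = 2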